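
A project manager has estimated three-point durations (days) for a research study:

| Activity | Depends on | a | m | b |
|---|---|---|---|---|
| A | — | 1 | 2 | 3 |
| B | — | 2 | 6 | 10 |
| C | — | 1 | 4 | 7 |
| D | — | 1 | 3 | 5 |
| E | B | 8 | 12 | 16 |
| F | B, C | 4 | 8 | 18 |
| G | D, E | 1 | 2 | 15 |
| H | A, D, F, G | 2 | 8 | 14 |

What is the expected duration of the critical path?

te_A = (1 + 4·2 + 3)/6 = 12/6 = 2
te_B = (2 + 4·6 + 10)/6 = 36/6 = 6
te_C = (1 + 4·4 + 7)/6 = 24/6 = 4
te_D = (1 + 4·3 + 5)/6 = 18/6 = 3
te_E = (8 + 4·12 + 16)/6 = 72/6 = 12
te_F = (4 + 4·8 + 18)/6 = 54/6 = 9
te_G = (1 + 4·2 + 15)/6 = 24/6 = 4
te_H = (2 + 4·8 + 14)/6 = 48/6 = 8

Forward pass:
ES_A = 0; EF_A = 2
ES_B = 0; EF_B = 6
ES_C = 0; EF_C = 4
ES_D = 0; EF_D = 3
ES_E = 6; EF_E = 6+12 = 18
ES_F = max(EF_B=6, EF_C=4) = 6; EF_F = 6+9 = 15
ES_G = max(EF_D=3, EF_E=18) = 18; EF_G = 18+4 = 22
ES_H = max(EF_A=2, EF_D=3, EF_F=15, EF_G=22) = 22; EF_H = 22+8 = 30
Expected project duration μ = 30 days. Critical path: B → E → G → H.

30 days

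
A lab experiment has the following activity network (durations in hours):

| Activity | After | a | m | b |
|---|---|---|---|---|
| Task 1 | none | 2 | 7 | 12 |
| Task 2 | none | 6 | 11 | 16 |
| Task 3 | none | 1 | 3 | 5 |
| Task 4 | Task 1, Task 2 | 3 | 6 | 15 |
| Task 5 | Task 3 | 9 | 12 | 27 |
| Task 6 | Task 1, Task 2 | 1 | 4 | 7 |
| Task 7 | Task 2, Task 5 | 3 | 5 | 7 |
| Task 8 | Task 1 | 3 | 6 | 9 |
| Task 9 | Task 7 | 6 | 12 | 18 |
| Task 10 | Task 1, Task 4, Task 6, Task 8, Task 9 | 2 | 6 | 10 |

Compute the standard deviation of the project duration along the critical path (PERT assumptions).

te_Task 1 = (2 + 4·7 + 12)/6 = 42/6 = 7; σ²_Task 1 = ((12−2)/6)² = 2.778
te_Task 2 = (6 + 4·11 + 16)/6 = 66/6 = 11; σ²_Task 2 = ((16−6)/6)² = 2.778
te_Task 3 = (1 + 4·3 + 5)/6 = 18/6 = 3; σ²_Task 3 = ((5−1)/6)² = 0.444
te_Task 4 = (3 + 4·6 + 15)/6 = 42/6 = 7; σ²_Task 4 = ((15−3)/6)² = 4.000
te_Task 5 = (9 + 4·12 + 27)/6 = 84/6 = 14; σ²_Task 5 = ((27−9)/6)² = 9.000
te_Task 6 = (1 + 4·4 + 7)/6 = 24/6 = 4; σ²_Task 6 = ((7−1)/6)² = 1.000
te_Task 7 = (3 + 4·5 + 7)/6 = 30/6 = 5; σ²_Task 7 = ((7−3)/6)² = 0.444
te_Task 8 = (3 + 4·6 + 9)/6 = 36/6 = 6; σ²_Task 8 = ((9−3)/6)² = 1.000
te_Task 9 = (6 + 4·12 + 18)/6 = 72/6 = 12; σ²_Task 9 = ((18−6)/6)² = 4.000
te_Task 10 = (2 + 4·6 + 10)/6 = 36/6 = 6; σ²_Task 10 = ((10−2)/6)² = 1.778

Forward pass:
ES_Task 1 = 0; EF_Task 1 = 7
ES_Task 2 = 0; EF_Task 2 = 11
ES_Task 3 = 0; EF_Task 3 = 3
ES_Task 4 = max(EF_Task 1=7, EF_Task 2=11) = 11; EF_Task 4 = 11+7 = 18
ES_Task 5 = 3; EF_Task 5 = 3+14 = 17
ES_Task 6 = max(EF_Task 1=7, EF_Task 2=11) = 11; EF_Task 6 = 11+4 = 15
ES_Task 7 = max(EF_Task 2=11, EF_Task 5=17) = 17; EF_Task 7 = 17+5 = 22
ES_Task 8 = 7; EF_Task 8 = 7+6 = 13
ES_Task 9 = 22; EF_Task 9 = 22+12 = 34
ES_Task 10 = max(EF_Task 1=7, EF_Task 4=18, EF_Task 6=15, EF_Task 8=13, EF_Task 9=34) = 34; EF_Task 10 = 34+6 = 40
Expected project duration μ = 40 hours. Critical path: Task 3 → Task 5 → Task 7 → Task 9 → Task 10.

Variance along critical path = 0.444 + 9.000 + 0.444 + 4.000 + 1.778 = 15.667
σ = √15.667 = 3.958 hours

3.96 hours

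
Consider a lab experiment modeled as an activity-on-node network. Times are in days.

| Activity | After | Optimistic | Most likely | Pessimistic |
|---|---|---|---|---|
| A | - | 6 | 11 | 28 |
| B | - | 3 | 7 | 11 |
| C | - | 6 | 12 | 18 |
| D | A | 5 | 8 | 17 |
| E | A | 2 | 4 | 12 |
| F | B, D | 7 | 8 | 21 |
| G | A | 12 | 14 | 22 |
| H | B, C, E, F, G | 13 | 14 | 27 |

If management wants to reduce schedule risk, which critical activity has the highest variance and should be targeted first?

A

te_A = (6 + 4·11 + 28)/6 = 78/6 = 13; σ²_A = ((28−6)/6)² = 13.444
te_B = (3 + 4·7 + 11)/6 = 42/6 = 7; σ²_B = ((11−3)/6)² = 1.778
te_C = (6 + 4·12 + 18)/6 = 72/6 = 12; σ²_C = ((18−6)/6)² = 4.000
te_D = (5 + 4·8 + 17)/6 = 54/6 = 9; σ²_D = ((17−5)/6)² = 4.000
te_E = (2 + 4·4 + 12)/6 = 30/6 = 5; σ²_E = ((12−2)/6)² = 2.778
te_F = (7 + 4·8 + 21)/6 = 60/6 = 10; σ²_F = ((21−7)/6)² = 5.444
te_G = (12 + 4·14 + 22)/6 = 90/6 = 15; σ²_G = ((22−12)/6)² = 2.778
te_H = (13 + 4·14 + 27)/6 = 96/6 = 16; σ²_H = ((27−13)/6)² = 5.444

Forward pass:
ES_A = 0; EF_A = 13
ES_B = 0; EF_B = 7
ES_C = 0; EF_C = 12
ES_D = 13; EF_D = 13+9 = 22
ES_E = 13; EF_E = 13+5 = 18
ES_F = max(EF_B=7, EF_D=22) = 22; EF_F = 22+10 = 32
ES_G = 13; EF_G = 13+15 = 28
ES_H = max(EF_B=7, EF_C=12, EF_E=18, EF_F=32, EF_G=28) = 32; EF_H = 32+16 = 48
Expected project duration μ = 48 days. Critical path: A → D → F → H.

Variances on critical path: σ²_A=13.444, σ²_D=4.000, σ²_F=5.444, σ²_H=5.444.
Largest is σ²_A = 13.444.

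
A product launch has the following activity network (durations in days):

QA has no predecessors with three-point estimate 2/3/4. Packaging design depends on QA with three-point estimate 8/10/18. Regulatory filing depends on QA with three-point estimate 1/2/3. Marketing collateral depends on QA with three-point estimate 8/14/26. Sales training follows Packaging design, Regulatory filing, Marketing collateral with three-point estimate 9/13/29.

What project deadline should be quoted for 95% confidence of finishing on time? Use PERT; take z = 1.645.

40.4 days

te_QA = (2 + 4·3 + 4)/6 = 18/6 = 3; σ²_QA = ((4−2)/6)² = 0.111
te_Packaging design = (8 + 4·10 + 18)/6 = 66/6 = 11; σ²_Packaging design = ((18−8)/6)² = 2.778
te_Regulatory filing = (1 + 4·2 + 3)/6 = 12/6 = 2; σ²_Regulatory filing = ((3−1)/6)² = 0.111
te_Marketing collateral = (8 + 4·14 + 26)/6 = 90/6 = 15; σ²_Marketing collateral = ((26−8)/6)² = 9.000
te_Sales training = (9 + 4·13 + 29)/6 = 90/6 = 15; σ²_Sales training = ((29−9)/6)² = 11.111

Forward pass:
ES_QA = 0; EF_QA = 3
ES_Packaging design = 3; EF_Packaging design = 3+11 = 14
ES_Regulatory filing = 3; EF_Regulatory filing = 3+2 = 5
ES_Marketing collateral = 3; EF_Marketing collateral = 3+15 = 18
ES_Sales training = max(EF_Packaging design=14, EF_Regulatory filing=5, EF_Marketing collateral=18) = 18; EF_Sales training = 18+15 = 33
Expected project duration μ = 33 days. Critical path: QA → Marketing collateral → Sales training.

Variance along critical path = 0.111 + 9.000 + 11.111 = 20.222; σ = 4.497 days.
D = μ + z·σ = 33 + 1.645·4.497 = 40.4 days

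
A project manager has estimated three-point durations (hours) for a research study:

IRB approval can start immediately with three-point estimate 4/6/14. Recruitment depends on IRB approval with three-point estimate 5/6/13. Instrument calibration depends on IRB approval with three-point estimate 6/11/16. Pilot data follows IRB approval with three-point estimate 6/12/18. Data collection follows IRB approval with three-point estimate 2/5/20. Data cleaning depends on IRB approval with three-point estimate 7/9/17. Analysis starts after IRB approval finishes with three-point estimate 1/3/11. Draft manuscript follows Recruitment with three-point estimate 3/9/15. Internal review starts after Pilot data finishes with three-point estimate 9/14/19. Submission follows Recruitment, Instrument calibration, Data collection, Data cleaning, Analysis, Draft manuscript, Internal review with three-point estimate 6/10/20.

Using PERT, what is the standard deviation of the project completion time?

te_IRB approval = (4 + 4·6 + 14)/6 = 42/6 = 7; σ²_IRB approval = ((14−4)/6)² = 2.778
te_Recruitment = (5 + 4·6 + 13)/6 = 42/6 = 7; σ²_Recruitment = ((13−5)/6)² = 1.778
te_Instrument calibration = (6 + 4·11 + 16)/6 = 66/6 = 11; σ²_Instrument calibration = ((16−6)/6)² = 2.778
te_Pilot data = (6 + 4·12 + 18)/6 = 72/6 = 12; σ²_Pilot data = ((18−6)/6)² = 4.000
te_Data collection = (2 + 4·5 + 20)/6 = 42/6 = 7; σ²_Data collection = ((20−2)/6)² = 9.000
te_Data cleaning = (7 + 4·9 + 17)/6 = 60/6 = 10; σ²_Data cleaning = ((17−7)/6)² = 2.778
te_Analysis = (1 + 4·3 + 11)/6 = 24/6 = 4; σ²_Analysis = ((11−1)/6)² = 2.778
te_Draft manuscript = (3 + 4·9 + 15)/6 = 54/6 = 9; σ²_Draft manuscript = ((15−3)/6)² = 4.000
te_Internal review = (9 + 4·14 + 19)/6 = 84/6 = 14; σ²_Internal review = ((19−9)/6)² = 2.778
te_Submission = (6 + 4·10 + 20)/6 = 66/6 = 11; σ²_Submission = ((20−6)/6)² = 5.444

Forward pass:
ES_IRB approval = 0; EF_IRB approval = 7
ES_Recruitment = 7; EF_Recruitment = 7+7 = 14
ES_Instrument calibration = 7; EF_Instrument calibration = 7+11 = 18
ES_Pilot data = 7; EF_Pilot data = 7+12 = 19
ES_Data collection = 7; EF_Data collection = 7+7 = 14
ES_Data cleaning = 7; EF_Data cleaning = 7+10 = 17
ES_Analysis = 7; EF_Analysis = 7+4 = 11
ES_Draft manuscript = 14; EF_Draft manuscript = 14+9 = 23
ES_Internal review = 19; EF_Internal review = 19+14 = 33
ES_Submission = max(EF_Recruitment=14, EF_Instrument calibration=18, EF_Data collection=14, EF_Data cleaning=17, EF_Analysis=11, EF_Draft manuscript=23, EF_Internal review=33) = 33; EF_Submission = 33+11 = 44
Expected project duration μ = 44 hours. Critical path: IRB approval → Pilot data → Internal review → Submission.

Variance along critical path = 2.778 + 4.000 + 2.778 + 5.444 = 15.000
σ = √15.000 = 3.873 hours

3.87 hours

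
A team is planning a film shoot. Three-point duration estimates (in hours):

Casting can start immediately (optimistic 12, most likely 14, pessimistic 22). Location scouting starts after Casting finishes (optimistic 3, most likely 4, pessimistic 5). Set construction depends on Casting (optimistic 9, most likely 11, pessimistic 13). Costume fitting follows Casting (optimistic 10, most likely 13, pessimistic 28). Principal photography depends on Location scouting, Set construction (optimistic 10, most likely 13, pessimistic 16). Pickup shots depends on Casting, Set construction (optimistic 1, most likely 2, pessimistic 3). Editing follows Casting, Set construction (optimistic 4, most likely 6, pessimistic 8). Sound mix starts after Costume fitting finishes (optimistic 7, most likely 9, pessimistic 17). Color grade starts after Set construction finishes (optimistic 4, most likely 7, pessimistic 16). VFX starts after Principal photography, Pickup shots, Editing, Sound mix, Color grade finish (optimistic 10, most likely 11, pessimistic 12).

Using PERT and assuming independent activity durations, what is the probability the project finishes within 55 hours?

0.852

te_Casting = (12 + 4·14 + 22)/6 = 90/6 = 15; σ²_Casting = ((22−12)/6)² = 2.778
te_Location scouting = (3 + 4·4 + 5)/6 = 24/6 = 4; σ²_Location scouting = ((5−3)/6)² = 0.111
te_Set construction = (9 + 4·11 + 13)/6 = 66/6 = 11; σ²_Set construction = ((13−9)/6)² = 0.444
te_Costume fitting = (10 + 4·13 + 28)/6 = 90/6 = 15; σ²_Costume fitting = ((28−10)/6)² = 9.000
te_Principal photography = (10 + 4·13 + 16)/6 = 78/6 = 13; σ²_Principal photography = ((16−10)/6)² = 1.000
te_Pickup shots = (1 + 4·2 + 3)/6 = 12/6 = 2; σ²_Pickup shots = ((3−1)/6)² = 0.111
te_Editing = (4 + 4·6 + 8)/6 = 36/6 = 6; σ²_Editing = ((8−4)/6)² = 0.444
te_Sound mix = (7 + 4·9 + 17)/6 = 60/6 = 10; σ²_Sound mix = ((17−7)/6)² = 2.778
te_Color grade = (4 + 4·7 + 16)/6 = 48/6 = 8; σ²_Color grade = ((16−4)/6)² = 4.000
te_VFX = (10 + 4·11 + 12)/6 = 66/6 = 11; σ²_VFX = ((12−10)/6)² = 0.111

Forward pass:
ES_Casting = 0; EF_Casting = 15
ES_Location scouting = 15; EF_Location scouting = 15+4 = 19
ES_Set construction = 15; EF_Set construction = 15+11 = 26
ES_Costume fitting = 15; EF_Costume fitting = 15+15 = 30
ES_Principal photography = max(EF_Location scouting=19, EF_Set construction=26) = 26; EF_Principal photography = 26+13 = 39
ES_Pickup shots = max(EF_Casting=15, EF_Set construction=26) = 26; EF_Pickup shots = 26+2 = 28
ES_Editing = max(EF_Casting=15, EF_Set construction=26) = 26; EF_Editing = 26+6 = 32
ES_Sound mix = 30; EF_Sound mix = 30+10 = 40
ES_Color grade = 26; EF_Color grade = 26+8 = 34
ES_VFX = max(EF_Principal photography=39, EF_Pickup shots=28, EF_Editing=32, EF_Sound mix=40, EF_Color grade=34) = 40; EF_VFX = 40+11 = 51
Expected project duration μ = 51 hours. Critical path: Casting → Costume fitting → Sound mix → VFX.

Variance along critical path = 2.778 + 9.000 + 2.778 + 0.111 = 14.667; σ = √14.667 = 3.830 hours.
Z = (55 − 51) / 3.830 = 1.044
P(T ≤ 55) = Φ(1.044) ≈ 0.852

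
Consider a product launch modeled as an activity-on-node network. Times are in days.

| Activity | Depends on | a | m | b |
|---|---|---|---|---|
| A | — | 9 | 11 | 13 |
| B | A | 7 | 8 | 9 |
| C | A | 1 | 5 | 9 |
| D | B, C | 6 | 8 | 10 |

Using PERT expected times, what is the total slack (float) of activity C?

te_A = (9 + 4·11 + 13)/6 = 66/6 = 11
te_B = (7 + 4·8 + 9)/6 = 48/6 = 8
te_C = (1 + 4·5 + 9)/6 = 30/6 = 5
te_D = (6 + 4·8 + 10)/6 = 48/6 = 8

Forward pass:
ES_A = 0; EF_A = 11
ES_B = 11; EF_B = 11+8 = 19
ES_C = 11; EF_C = 11+5 = 16
ES_D = max(EF_B=19, EF_C=16) = 19; EF_D = 19+8 = 27
Expected project duration μ = 27 days. Critical path: A → B → D.

Backward pass:
LF_D = 27; LS_D = 27−8 = 19
LF_C = LS_D = 19; LS_C = 19−5 = 14
LF_B = LS_D = 19; LS_B = 19−8 = 11
LF_A = min(LS_B=11, LS_C=14) = 11; LS_A = 11−11 = 0
Slack_C = LS_C − ES_C = 14 − 11 = 3

3 days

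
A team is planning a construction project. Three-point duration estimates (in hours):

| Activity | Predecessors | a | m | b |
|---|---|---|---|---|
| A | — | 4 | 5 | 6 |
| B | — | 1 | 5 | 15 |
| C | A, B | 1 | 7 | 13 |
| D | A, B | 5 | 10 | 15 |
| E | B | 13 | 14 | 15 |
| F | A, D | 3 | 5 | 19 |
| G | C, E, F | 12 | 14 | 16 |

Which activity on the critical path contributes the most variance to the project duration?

te_A = (4 + 4·5 + 6)/6 = 30/6 = 5; σ²_A = ((6−4)/6)² = 0.111
te_B = (1 + 4·5 + 15)/6 = 36/6 = 6; σ²_B = ((15−1)/6)² = 5.444
te_C = (1 + 4·7 + 13)/6 = 42/6 = 7; σ²_C = ((13−1)/6)² = 4.000
te_D = (5 + 4·10 + 15)/6 = 60/6 = 10; σ²_D = ((15−5)/6)² = 2.778
te_E = (13 + 4·14 + 15)/6 = 84/6 = 14; σ²_E = ((15−13)/6)² = 0.111
te_F = (3 + 4·5 + 19)/6 = 42/6 = 7; σ²_F = ((19−3)/6)² = 7.111
te_G = (12 + 4·14 + 16)/6 = 84/6 = 14; σ²_G = ((16−12)/6)² = 0.444

Forward pass:
ES_A = 0; EF_A = 5
ES_B = 0; EF_B = 6
ES_C = max(EF_A=5, EF_B=6) = 6; EF_C = 6+7 = 13
ES_D = max(EF_A=5, EF_B=6) = 6; EF_D = 6+10 = 16
ES_E = 6; EF_E = 6+14 = 20
ES_F = max(EF_A=5, EF_D=16) = 16; EF_F = 16+7 = 23
ES_G = max(EF_C=13, EF_E=20, EF_F=23) = 23; EF_G = 23+14 = 37
Expected project duration μ = 37 hours. Critical path: B → D → F → G.

Variances on critical path: σ²_B=5.444, σ²_D=2.778, σ²_F=7.111, σ²_G=0.444.
Largest is σ²_F = 7.111.

F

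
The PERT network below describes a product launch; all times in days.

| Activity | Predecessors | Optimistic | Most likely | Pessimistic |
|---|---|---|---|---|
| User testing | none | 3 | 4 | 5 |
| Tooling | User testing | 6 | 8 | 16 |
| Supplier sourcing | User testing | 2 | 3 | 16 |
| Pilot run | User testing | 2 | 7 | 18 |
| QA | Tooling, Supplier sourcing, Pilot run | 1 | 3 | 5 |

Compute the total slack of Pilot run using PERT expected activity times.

1 days

te_User testing = (3 + 4·4 + 5)/6 = 24/6 = 4
te_Tooling = (6 + 4·8 + 16)/6 = 54/6 = 9
te_Supplier sourcing = (2 + 4·3 + 16)/6 = 30/6 = 5
te_Pilot run = (2 + 4·7 + 18)/6 = 48/6 = 8
te_QA = (1 + 4·3 + 5)/6 = 18/6 = 3

Forward pass:
ES_User testing = 0; EF_User testing = 4
ES_Tooling = 4; EF_Tooling = 4+9 = 13
ES_Supplier sourcing = 4; EF_Supplier sourcing = 4+5 = 9
ES_Pilot run = 4; EF_Pilot run = 4+8 = 12
ES_QA = max(EF_Tooling=13, EF_Supplier sourcing=9, EF_Pilot run=12) = 13; EF_QA = 13+3 = 16
Expected project duration μ = 16 days. Critical path: User testing → Tooling → QA.

Backward pass:
LF_QA = 16; LS_QA = 16−3 = 13
LF_Pilot run = LS_QA = 13; LS_Pilot run = 13−8 = 5
LF_Supplier sourcing = LS_QA = 13; LS_Supplier sourcing = 13−5 = 8
LF_Tooling = LS_QA = 13; LS_Tooling = 13−9 = 4
LF_User testing = min(LS_Tooling=4, LS_Supplier sourcing=8, LS_Pilot run=5) = 4; LS_User testing = 4−4 = 0
Slack_Pilot run = LS_Pilot run − ES_Pilot run = 5 − 4 = 1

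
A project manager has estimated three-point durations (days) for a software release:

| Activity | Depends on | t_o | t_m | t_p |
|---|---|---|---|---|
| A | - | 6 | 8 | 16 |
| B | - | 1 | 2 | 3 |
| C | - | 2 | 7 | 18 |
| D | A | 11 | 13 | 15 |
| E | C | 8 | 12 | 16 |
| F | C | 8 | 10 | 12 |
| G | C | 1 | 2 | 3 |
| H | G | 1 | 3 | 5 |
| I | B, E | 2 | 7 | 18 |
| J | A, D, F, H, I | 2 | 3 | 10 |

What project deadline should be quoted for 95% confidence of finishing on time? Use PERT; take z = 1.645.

te_A = (6 + 4·8 + 16)/6 = 54/6 = 9; σ²_A = ((16−6)/6)² = 2.778
te_B = (1 + 4·2 + 3)/6 = 12/6 = 2; σ²_B = ((3−1)/6)² = 0.111
te_C = (2 + 4·7 + 18)/6 = 48/6 = 8; σ²_C = ((18−2)/6)² = 7.111
te_D = (11 + 4·13 + 15)/6 = 78/6 = 13; σ²_D = ((15−11)/6)² = 0.444
te_E = (8 + 4·12 + 16)/6 = 72/6 = 12; σ²_E = ((16−8)/6)² = 1.778
te_F = (8 + 4·10 + 12)/6 = 60/6 = 10; σ²_F = ((12−8)/6)² = 0.444
te_G = (1 + 4·2 + 3)/6 = 12/6 = 2; σ²_G = ((3−1)/6)² = 0.111
te_H = (1 + 4·3 + 5)/6 = 18/6 = 3; σ²_H = ((5−1)/6)² = 0.444
te_I = (2 + 4·7 + 18)/6 = 48/6 = 8; σ²_I = ((18−2)/6)² = 7.111
te_J = (2 + 4·3 + 10)/6 = 24/6 = 4; σ²_J = ((10−2)/6)² = 1.778

Forward pass:
ES_A = 0; EF_A = 9
ES_B = 0; EF_B = 2
ES_C = 0; EF_C = 8
ES_D = 9; EF_D = 9+13 = 22
ES_E = 8; EF_E = 8+12 = 20
ES_F = 8; EF_F = 8+10 = 18
ES_G = 8; EF_G = 8+2 = 10
ES_H = 10; EF_H = 10+3 = 13
ES_I = max(EF_B=2, EF_E=20) = 20; EF_I = 20+8 = 28
ES_J = max(EF_A=9, EF_D=22, EF_F=18, EF_H=13, EF_I=28) = 28; EF_J = 28+4 = 32
Expected project duration μ = 32 days. Critical path: C → E → I → J.

Variance along critical path = 7.111 + 1.778 + 7.111 + 1.778 = 17.778; σ = 4.216 days.
D = μ + z·σ = 32 + 1.645·4.216 = 38.9 days

38.9 days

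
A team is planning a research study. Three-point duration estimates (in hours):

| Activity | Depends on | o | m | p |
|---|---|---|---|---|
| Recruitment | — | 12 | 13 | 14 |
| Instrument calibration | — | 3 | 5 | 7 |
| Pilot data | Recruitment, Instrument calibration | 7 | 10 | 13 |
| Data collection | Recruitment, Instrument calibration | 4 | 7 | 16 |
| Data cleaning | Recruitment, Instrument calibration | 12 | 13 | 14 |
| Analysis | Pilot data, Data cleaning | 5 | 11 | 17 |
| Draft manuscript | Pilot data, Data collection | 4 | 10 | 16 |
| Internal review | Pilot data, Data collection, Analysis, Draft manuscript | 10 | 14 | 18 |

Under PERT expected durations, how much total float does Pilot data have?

3 hours

te_Recruitment = (12 + 4·13 + 14)/6 = 78/6 = 13
te_Instrument calibration = (3 + 4·5 + 7)/6 = 30/6 = 5
te_Pilot data = (7 + 4·10 + 13)/6 = 60/6 = 10
te_Data collection = (4 + 4·7 + 16)/6 = 48/6 = 8
te_Data cleaning = (12 + 4·13 + 14)/6 = 78/6 = 13
te_Analysis = (5 + 4·11 + 17)/6 = 66/6 = 11
te_Draft manuscript = (4 + 4·10 + 16)/6 = 60/6 = 10
te_Internal review = (10 + 4·14 + 18)/6 = 84/6 = 14

Forward pass:
ES_Recruitment = 0; EF_Recruitment = 13
ES_Instrument calibration = 0; EF_Instrument calibration = 5
ES_Pilot data = max(EF_Recruitment=13, EF_Instrument calibration=5) = 13; EF_Pilot data = 13+10 = 23
ES_Data collection = max(EF_Recruitment=13, EF_Instrument calibration=5) = 13; EF_Data collection = 13+8 = 21
ES_Data cleaning = max(EF_Recruitment=13, EF_Instrument calibration=5) = 13; EF_Data cleaning = 13+13 = 26
ES_Analysis = max(EF_Pilot data=23, EF_Data cleaning=26) = 26; EF_Analysis = 26+11 = 37
ES_Draft manuscript = max(EF_Pilot data=23, EF_Data collection=21) = 23; EF_Draft manuscript = 23+10 = 33
ES_Internal review = max(EF_Pilot data=23, EF_Data collection=21, EF_Analysis=37, EF_Draft manuscript=33) = 37; EF_Internal review = 37+14 = 51
Expected project duration μ = 51 hours. Critical path: Recruitment → Data cleaning → Analysis → Internal review.

Backward pass:
LF_Internal review = 51; LS_Internal review = 51−14 = 37
LF_Draft manuscript = LS_Internal review = 37; LS_Draft manuscript = 37−10 = 27
LF_Analysis = LS_Internal review = 37; LS_Analysis = 37−11 = 26
LF_Data cleaning = LS_Analysis = 26; LS_Data cleaning = 26−13 = 13
LF_Data collection = min(LS_Draft manuscript=27, LS_Internal review=37) = 27; LS_Data collection = 27−8 = 19
LF_Pilot data = min(LS_Analysis=26, LS_Draft manuscript=27, LS_Internal review=37) = 26; LS_Pilot data = 26−10 = 16
LF_Instrument calibration = min(LS_Pilot data=16, LS_Data collection=19, LS_Data cleaning=13) = 13; LS_Instrument calibration = 13−5 = 8
LF_Recruitment = min(LS_Pilot data=16, LS_Data collection=19, LS_Data cleaning=13) = 13; LS_Recruitment = 13−13 = 0
Slack_Pilot data = LS_Pilot data − ES_Pilot data = 16 − 13 = 3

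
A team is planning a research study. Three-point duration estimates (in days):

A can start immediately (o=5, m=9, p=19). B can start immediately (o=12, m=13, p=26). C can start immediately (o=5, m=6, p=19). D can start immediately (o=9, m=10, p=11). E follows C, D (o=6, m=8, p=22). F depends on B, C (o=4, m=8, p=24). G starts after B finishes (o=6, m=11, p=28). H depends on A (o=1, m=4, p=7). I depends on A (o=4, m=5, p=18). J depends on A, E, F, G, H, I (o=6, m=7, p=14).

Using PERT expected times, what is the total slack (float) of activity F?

3 days

te_A = (5 + 4·9 + 19)/6 = 60/6 = 10
te_B = (12 + 4·13 + 26)/6 = 90/6 = 15
te_C = (5 + 4·6 + 19)/6 = 48/6 = 8
te_D = (9 + 4·10 + 11)/6 = 60/6 = 10
te_E = (6 + 4·8 + 22)/6 = 60/6 = 10
te_F = (4 + 4·8 + 24)/6 = 60/6 = 10
te_G = (6 + 4·11 + 28)/6 = 78/6 = 13
te_H = (1 + 4·4 + 7)/6 = 24/6 = 4
te_I = (4 + 4·5 + 18)/6 = 42/6 = 7
te_J = (6 + 4·7 + 14)/6 = 48/6 = 8

Forward pass:
ES_A = 0; EF_A = 10
ES_B = 0; EF_B = 15
ES_C = 0; EF_C = 8
ES_D = 0; EF_D = 10
ES_E = max(EF_C=8, EF_D=10) = 10; EF_E = 10+10 = 20
ES_F = max(EF_B=15, EF_C=8) = 15; EF_F = 15+10 = 25
ES_G = 15; EF_G = 15+13 = 28
ES_H = 10; EF_H = 10+4 = 14
ES_I = 10; EF_I = 10+7 = 17
ES_J = max(EF_A=10, EF_E=20, EF_F=25, EF_G=28, EF_H=14, EF_I=17) = 28; EF_J = 28+8 = 36
Expected project duration μ = 36 days. Critical path: B → G → J.

Backward pass:
LF_J = 36; LS_J = 36−8 = 28
LF_I = LS_J = 28; LS_I = 28−7 = 21
LF_H = LS_J = 28; LS_H = 28−4 = 24
LF_G = LS_J = 28; LS_G = 28−13 = 15
LF_F = LS_J = 28; LS_F = 28−10 = 18
LF_E = LS_J = 28; LS_E = 28−10 = 18
LF_D = LS_E = 18; LS_D = 18−10 = 8
LF_C = min(LS_E=18, LS_F=18) = 18; LS_C = 18−8 = 10
LF_B = min(LS_F=18, LS_G=15) = 15; LS_B = 15−15 = 0
LF_A = min(LS_H=24, LS_I=21, LS_J=28) = 21; LS_A = 21−10 = 11
Slack_F = LS_F − ES_F = 18 − 15 = 3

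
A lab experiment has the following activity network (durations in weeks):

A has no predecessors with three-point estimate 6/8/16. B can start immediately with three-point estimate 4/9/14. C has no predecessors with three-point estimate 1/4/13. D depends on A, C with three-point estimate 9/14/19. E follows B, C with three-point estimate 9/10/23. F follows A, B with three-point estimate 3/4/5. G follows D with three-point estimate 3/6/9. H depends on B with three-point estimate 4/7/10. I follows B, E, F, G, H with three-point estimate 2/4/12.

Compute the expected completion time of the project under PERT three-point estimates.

34 weeks

te_A = (6 + 4·8 + 16)/6 = 54/6 = 9
te_B = (4 + 4·9 + 14)/6 = 54/6 = 9
te_C = (1 + 4·4 + 13)/6 = 30/6 = 5
te_D = (9 + 4·14 + 19)/6 = 84/6 = 14
te_E = (9 + 4·10 + 23)/6 = 72/6 = 12
te_F = (3 + 4·4 + 5)/6 = 24/6 = 4
te_G = (3 + 4·6 + 9)/6 = 36/6 = 6
te_H = (4 + 4·7 + 10)/6 = 42/6 = 7
te_I = (2 + 4·4 + 12)/6 = 30/6 = 5

Forward pass:
ES_A = 0; EF_A = 9
ES_B = 0; EF_B = 9
ES_C = 0; EF_C = 5
ES_D = max(EF_A=9, EF_C=5) = 9; EF_D = 9+14 = 23
ES_E = max(EF_B=9, EF_C=5) = 9; EF_E = 9+12 = 21
ES_F = max(EF_A=9, EF_B=9) = 9; EF_F = 9+4 = 13
ES_G = 23; EF_G = 23+6 = 29
ES_H = 9; EF_H = 9+7 = 16
ES_I = max(EF_B=9, EF_E=21, EF_F=13, EF_G=29, EF_H=16) = 29; EF_I = 29+5 = 34
Expected project duration μ = 34 weeks. Critical path: A → D → G → I.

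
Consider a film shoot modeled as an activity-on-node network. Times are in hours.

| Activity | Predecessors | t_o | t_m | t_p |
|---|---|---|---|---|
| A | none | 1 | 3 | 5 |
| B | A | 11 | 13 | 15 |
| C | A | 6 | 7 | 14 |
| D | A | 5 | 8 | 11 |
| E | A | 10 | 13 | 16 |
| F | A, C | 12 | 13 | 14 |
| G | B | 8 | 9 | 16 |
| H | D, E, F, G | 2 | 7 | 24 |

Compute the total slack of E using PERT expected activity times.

10 hours

te_A = (1 + 4·3 + 5)/6 = 18/6 = 3
te_B = (11 + 4·13 + 15)/6 = 78/6 = 13
te_C = (6 + 4·7 + 14)/6 = 48/6 = 8
te_D = (5 + 4·8 + 11)/6 = 48/6 = 8
te_E = (10 + 4·13 + 16)/6 = 78/6 = 13
te_F = (12 + 4·13 + 14)/6 = 78/6 = 13
te_G = (8 + 4·9 + 16)/6 = 60/6 = 10
te_H = (2 + 4·7 + 24)/6 = 54/6 = 9

Forward pass:
ES_A = 0; EF_A = 3
ES_B = 3; EF_B = 3+13 = 16
ES_C = 3; EF_C = 3+8 = 11
ES_D = 3; EF_D = 3+8 = 11
ES_E = 3; EF_E = 3+13 = 16
ES_F = max(EF_A=3, EF_C=11) = 11; EF_F = 11+13 = 24
ES_G = 16; EF_G = 16+10 = 26
ES_H = max(EF_D=11, EF_E=16, EF_F=24, EF_G=26) = 26; EF_H = 26+9 = 35
Expected project duration μ = 35 hours. Critical path: A → B → G → H.

Backward pass:
LF_H = 35; LS_H = 35−9 = 26
LF_G = LS_H = 26; LS_G = 26−10 = 16
LF_F = LS_H = 26; LS_F = 26−13 = 13
LF_E = LS_H = 26; LS_E = 26−13 = 13
LF_D = LS_H = 26; LS_D = 26−8 = 18
LF_C = LS_F = 13; LS_C = 13−8 = 5
LF_B = LS_G = 16; LS_B = 16−13 = 3
LF_A = min(LS_B=3, LS_C=5, LS_D=18, LS_E=13, LS_F=13) = 3; LS_A = 3−3 = 0
Slack_E = LS_E − ES_E = 13 − 3 = 10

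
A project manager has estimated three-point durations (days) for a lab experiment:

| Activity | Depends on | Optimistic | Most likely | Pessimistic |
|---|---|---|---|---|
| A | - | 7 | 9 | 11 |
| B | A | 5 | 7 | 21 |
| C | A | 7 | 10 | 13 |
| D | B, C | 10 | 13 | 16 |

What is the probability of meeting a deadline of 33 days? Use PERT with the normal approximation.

te_A = (7 + 4·9 + 11)/6 = 54/6 = 9; σ²_A = ((11−7)/6)² = 0.444
te_B = (5 + 4·7 + 21)/6 = 54/6 = 9; σ²_B = ((21−5)/6)² = 7.111
te_C = (7 + 4·10 + 13)/6 = 60/6 = 10; σ²_C = ((13−7)/6)² = 1.000
te_D = (10 + 4·13 + 16)/6 = 78/6 = 13; σ²_D = ((16−10)/6)² = 1.000

Forward pass:
ES_A = 0; EF_A = 9
ES_B = 9; EF_B = 9+9 = 18
ES_C = 9; EF_C = 9+10 = 19
ES_D = max(EF_B=18, EF_C=19) = 19; EF_D = 19+13 = 32
Expected project duration μ = 32 days. Critical path: A → C → D.

Variance along critical path = 0.444 + 1.000 + 1.000 = 2.444; σ = √2.444 = 1.563 days.
Z = (33 − 32) / 1.563 = 0.640
P(T ≤ 33) = Φ(0.640) ≈ 0.739

0.739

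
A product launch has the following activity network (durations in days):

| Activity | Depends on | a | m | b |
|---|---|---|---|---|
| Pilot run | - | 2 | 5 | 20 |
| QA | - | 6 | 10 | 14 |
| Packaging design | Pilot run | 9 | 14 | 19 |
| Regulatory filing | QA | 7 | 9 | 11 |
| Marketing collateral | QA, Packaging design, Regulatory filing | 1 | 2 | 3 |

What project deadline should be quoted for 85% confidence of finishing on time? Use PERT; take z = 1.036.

26.6 days

te_Pilot run = (2 + 4·5 + 20)/6 = 42/6 = 7; σ²_Pilot run = ((20−2)/6)² = 9.000
te_QA = (6 + 4·10 + 14)/6 = 60/6 = 10; σ²_QA = ((14−6)/6)² = 1.778
te_Packaging design = (9 + 4·14 + 19)/6 = 84/6 = 14; σ²_Packaging design = ((19−9)/6)² = 2.778
te_Regulatory filing = (7 + 4·9 + 11)/6 = 54/6 = 9; σ²_Regulatory filing = ((11−7)/6)² = 0.444
te_Marketing collateral = (1 + 4·2 + 3)/6 = 12/6 = 2; σ²_Marketing collateral = ((3−1)/6)² = 0.111

Forward pass:
ES_Pilot run = 0; EF_Pilot run = 7
ES_QA = 0; EF_QA = 10
ES_Packaging design = 7; EF_Packaging design = 7+14 = 21
ES_Regulatory filing = 10; EF_Regulatory filing = 10+9 = 19
ES_Marketing collateral = max(EF_QA=10, EF_Packaging design=21, EF_Regulatory filing=19) = 21; EF_Marketing collateral = 21+2 = 23
Expected project duration μ = 23 days. Critical path: Pilot run → Packaging design → Marketing collateral.

Variance along critical path = 9.000 + 2.778 + 0.111 = 11.889; σ = 3.448 days.
D = μ + z·σ = 23 + 1.036·3.448 = 26.6 days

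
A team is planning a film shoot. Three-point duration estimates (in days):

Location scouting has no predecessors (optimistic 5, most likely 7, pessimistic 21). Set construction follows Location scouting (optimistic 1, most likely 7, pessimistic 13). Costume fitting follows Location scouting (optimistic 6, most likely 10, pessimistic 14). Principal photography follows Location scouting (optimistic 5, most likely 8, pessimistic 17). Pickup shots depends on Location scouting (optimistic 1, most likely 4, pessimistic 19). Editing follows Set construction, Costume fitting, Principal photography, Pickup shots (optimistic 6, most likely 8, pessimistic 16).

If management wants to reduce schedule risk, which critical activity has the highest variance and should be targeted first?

Location scouting

te_Location scouting = (5 + 4·7 + 21)/6 = 54/6 = 9; σ²_Location scouting = ((21−5)/6)² = 7.111
te_Set construction = (1 + 4·7 + 13)/6 = 42/6 = 7; σ²_Set construction = ((13−1)/6)² = 4.000
te_Costume fitting = (6 + 4·10 + 14)/6 = 60/6 = 10; σ²_Costume fitting = ((14−6)/6)² = 1.778
te_Principal photography = (5 + 4·8 + 17)/6 = 54/6 = 9; σ²_Principal photography = ((17−5)/6)² = 4.000
te_Pickup shots = (1 + 4·4 + 19)/6 = 36/6 = 6; σ²_Pickup shots = ((19−1)/6)² = 9.000
te_Editing = (6 + 4·8 + 16)/6 = 54/6 = 9; σ²_Editing = ((16−6)/6)² = 2.778

Forward pass:
ES_Location scouting = 0; EF_Location scouting = 9
ES_Set construction = 9; EF_Set construction = 9+7 = 16
ES_Costume fitting = 9; EF_Costume fitting = 9+10 = 19
ES_Principal photography = 9; EF_Principal photography = 9+9 = 18
ES_Pickup shots = 9; EF_Pickup shots = 9+6 = 15
ES_Editing = max(EF_Set construction=16, EF_Costume fitting=19, EF_Principal photography=18, EF_Pickup shots=15) = 19; EF_Editing = 19+9 = 28
Expected project duration μ = 28 days. Critical path: Location scouting → Costume fitting → Editing.

Variances on critical path: σ²_Location scouting=7.111, σ²_Costume fitting=1.778, σ²_Editing=2.778.
Largest is σ²_Location scouting = 7.111.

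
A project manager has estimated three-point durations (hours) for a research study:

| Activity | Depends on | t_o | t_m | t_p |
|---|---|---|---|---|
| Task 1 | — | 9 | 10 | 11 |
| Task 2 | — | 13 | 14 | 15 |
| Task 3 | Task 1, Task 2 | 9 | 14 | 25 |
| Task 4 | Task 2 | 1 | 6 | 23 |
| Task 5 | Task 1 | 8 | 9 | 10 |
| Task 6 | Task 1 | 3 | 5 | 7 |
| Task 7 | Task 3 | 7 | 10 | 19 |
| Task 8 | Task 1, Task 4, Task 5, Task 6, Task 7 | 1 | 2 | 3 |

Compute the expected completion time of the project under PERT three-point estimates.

42 hours

te_Task 1 = (9 + 4·10 + 11)/6 = 60/6 = 10
te_Task 2 = (13 + 4·14 + 15)/6 = 84/6 = 14
te_Task 3 = (9 + 4·14 + 25)/6 = 90/6 = 15
te_Task 4 = (1 + 4·6 + 23)/6 = 48/6 = 8
te_Task 5 = (8 + 4·9 + 10)/6 = 54/6 = 9
te_Task 6 = (3 + 4·5 + 7)/6 = 30/6 = 5
te_Task 7 = (7 + 4·10 + 19)/6 = 66/6 = 11
te_Task 8 = (1 + 4·2 + 3)/6 = 12/6 = 2

Forward pass:
ES_Task 1 = 0; EF_Task 1 = 10
ES_Task 2 = 0; EF_Task 2 = 14
ES_Task 3 = max(EF_Task 1=10, EF_Task 2=14) = 14; EF_Task 3 = 14+15 = 29
ES_Task 4 = 14; EF_Task 4 = 14+8 = 22
ES_Task 5 = 10; EF_Task 5 = 10+9 = 19
ES_Task 6 = 10; EF_Task 6 = 10+5 = 15
ES_Task 7 = 29; EF_Task 7 = 29+11 = 40
ES_Task 8 = max(EF_Task 1=10, EF_Task 4=22, EF_Task 5=19, EF_Task 6=15, EF_Task 7=40) = 40; EF_Task 8 = 40+2 = 42
Expected project duration μ = 42 hours. Critical path: Task 2 → Task 3 → Task 7 → Task 8.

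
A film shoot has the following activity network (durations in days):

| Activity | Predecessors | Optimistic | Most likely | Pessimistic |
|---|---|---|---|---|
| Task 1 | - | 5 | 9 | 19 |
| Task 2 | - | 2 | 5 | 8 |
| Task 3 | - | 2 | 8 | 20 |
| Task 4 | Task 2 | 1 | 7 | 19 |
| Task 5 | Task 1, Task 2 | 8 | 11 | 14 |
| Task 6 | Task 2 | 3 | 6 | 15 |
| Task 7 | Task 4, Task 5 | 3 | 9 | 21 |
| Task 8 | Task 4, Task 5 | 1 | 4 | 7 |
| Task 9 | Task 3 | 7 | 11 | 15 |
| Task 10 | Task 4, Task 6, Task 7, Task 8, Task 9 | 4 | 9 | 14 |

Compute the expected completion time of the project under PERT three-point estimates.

te_Task 1 = (5 + 4·9 + 19)/6 = 60/6 = 10
te_Task 2 = (2 + 4·5 + 8)/6 = 30/6 = 5
te_Task 3 = (2 + 4·8 + 20)/6 = 54/6 = 9
te_Task 4 = (1 + 4·7 + 19)/6 = 48/6 = 8
te_Task 5 = (8 + 4·11 + 14)/6 = 66/6 = 11
te_Task 6 = (3 + 4·6 + 15)/6 = 42/6 = 7
te_Task 7 = (3 + 4·9 + 21)/6 = 60/6 = 10
te_Task 8 = (1 + 4·4 + 7)/6 = 24/6 = 4
te_Task 9 = (7 + 4·11 + 15)/6 = 66/6 = 11
te_Task 10 = (4 + 4·9 + 14)/6 = 54/6 = 9

Forward pass:
ES_Task 1 = 0; EF_Task 1 = 10
ES_Task 2 = 0; EF_Task 2 = 5
ES_Task 3 = 0; EF_Task 3 = 9
ES_Task 4 = 5; EF_Task 4 = 5+8 = 13
ES_Task 5 = max(EF_Task 1=10, EF_Task 2=5) = 10; EF_Task 5 = 10+11 = 21
ES_Task 6 = 5; EF_Task 6 = 5+7 = 12
ES_Task 7 = max(EF_Task 4=13, EF_Task 5=21) = 21; EF_Task 7 = 21+10 = 31
ES_Task 8 = max(EF_Task 4=13, EF_Task 5=21) = 21; EF_Task 8 = 21+4 = 25
ES_Task 9 = 9; EF_Task 9 = 9+11 = 20
ES_Task 10 = max(EF_Task 4=13, EF_Task 6=12, EF_Task 7=31, EF_Task 8=25, EF_Task 9=20) = 31; EF_Task 10 = 31+9 = 40
Expected project duration μ = 40 days. Critical path: Task 1 → Task 5 → Task 7 → Task 10.

40 days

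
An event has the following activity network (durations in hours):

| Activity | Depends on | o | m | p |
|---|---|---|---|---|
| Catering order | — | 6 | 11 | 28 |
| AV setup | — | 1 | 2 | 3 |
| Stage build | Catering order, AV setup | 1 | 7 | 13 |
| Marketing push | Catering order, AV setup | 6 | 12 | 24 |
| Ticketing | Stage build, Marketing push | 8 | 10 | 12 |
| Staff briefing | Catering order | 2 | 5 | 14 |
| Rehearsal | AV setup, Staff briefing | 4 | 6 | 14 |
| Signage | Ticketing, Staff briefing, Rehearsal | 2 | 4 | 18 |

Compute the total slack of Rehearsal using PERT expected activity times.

te_Catering order = (6 + 4·11 + 28)/6 = 78/6 = 13
te_AV setup = (1 + 4·2 + 3)/6 = 12/6 = 2
te_Stage build = (1 + 4·7 + 13)/6 = 42/6 = 7
te_Marketing push = (6 + 4·12 + 24)/6 = 78/6 = 13
te_Ticketing = (8 + 4·10 + 12)/6 = 60/6 = 10
te_Staff briefing = (2 + 4·5 + 14)/6 = 36/6 = 6
te_Rehearsal = (4 + 4·6 + 14)/6 = 42/6 = 7
te_Signage = (2 + 4·4 + 18)/6 = 36/6 = 6

Forward pass:
ES_Catering order = 0; EF_Catering order = 13
ES_AV setup = 0; EF_AV setup = 2
ES_Stage build = max(EF_Catering order=13, EF_AV setup=2) = 13; EF_Stage build = 13+7 = 20
ES_Marketing push = max(EF_Catering order=13, EF_AV setup=2) = 13; EF_Marketing push = 13+13 = 26
ES_Ticketing = max(EF_Stage build=20, EF_Marketing push=26) = 26; EF_Ticketing = 26+10 = 36
ES_Staff briefing = 13; EF_Staff briefing = 13+6 = 19
ES_Rehearsal = max(EF_AV setup=2, EF_Staff briefing=19) = 19; EF_Rehearsal = 19+7 = 26
ES_Signage = max(EF_Ticketing=36, EF_Staff briefing=19, EF_Rehearsal=26) = 36; EF_Signage = 36+6 = 42
Expected project duration μ = 42 hours. Critical path: Catering order → Marketing push → Ticketing → Signage.

Backward pass:
LF_Signage = 42; LS_Signage = 42−6 = 36
LF_Rehearsal = LS_Signage = 36; LS_Rehearsal = 36−7 = 29
LF_Staff briefing = min(LS_Rehearsal=29, LS_Signage=36) = 29; LS_Staff briefing = 29−6 = 23
LF_Ticketing = LS_Signage = 36; LS_Ticketing = 36−10 = 26
LF_Marketing push = LS_Ticketing = 26; LS_Marketing push = 26−13 = 13
LF_Stage build = LS_Ticketing = 26; LS_Stage build = 26−7 = 19
LF_AV setup = min(LS_Stage build=19, LS_Marketing push=13, LS_Rehearsal=29) = 13; LS_AV setup = 13−2 = 11
LF_Catering order = min(LS_Stage build=19, LS_Marketing push=13, LS_Staff briefing=23) = 13; LS_Catering order = 13−13 = 0
Slack_Rehearsal = LS_Rehearsal − ES_Rehearsal = 29 − 19 = 10

10 hours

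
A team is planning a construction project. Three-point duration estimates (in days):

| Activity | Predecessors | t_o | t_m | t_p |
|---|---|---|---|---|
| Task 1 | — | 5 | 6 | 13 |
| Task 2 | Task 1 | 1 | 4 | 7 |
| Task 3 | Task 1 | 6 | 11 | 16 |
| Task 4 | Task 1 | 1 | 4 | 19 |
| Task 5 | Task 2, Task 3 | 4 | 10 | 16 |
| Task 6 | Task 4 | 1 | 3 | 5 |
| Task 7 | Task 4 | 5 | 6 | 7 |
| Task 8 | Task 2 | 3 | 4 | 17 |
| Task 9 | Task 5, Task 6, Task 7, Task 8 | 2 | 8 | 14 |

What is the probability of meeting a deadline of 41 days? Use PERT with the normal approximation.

te_Task 1 = (5 + 4·6 + 13)/6 = 42/6 = 7; σ²_Task 1 = ((13−5)/6)² = 1.778
te_Task 2 = (1 + 4·4 + 7)/6 = 24/6 = 4; σ²_Task 2 = ((7−1)/6)² = 1.000
te_Task 3 = (6 + 4·11 + 16)/6 = 66/6 = 11; σ²_Task 3 = ((16−6)/6)² = 2.778
te_Task 4 = (1 + 4·4 + 19)/6 = 36/6 = 6; σ²_Task 4 = ((19−1)/6)² = 9.000
te_Task 5 = (4 + 4·10 + 16)/6 = 60/6 = 10; σ²_Task 5 = ((16−4)/6)² = 4.000
te_Task 6 = (1 + 4·3 + 5)/6 = 18/6 = 3; σ²_Task 6 = ((5−1)/6)² = 0.444
te_Task 7 = (5 + 4·6 + 7)/6 = 36/6 = 6; σ²_Task 7 = ((7−5)/6)² = 0.111
te_Task 8 = (3 + 4·4 + 17)/6 = 36/6 = 6; σ²_Task 8 = ((17−3)/6)² = 5.444
te_Task 9 = (2 + 4·8 + 14)/6 = 48/6 = 8; σ²_Task 9 = ((14−2)/6)² = 4.000

Forward pass:
ES_Task 1 = 0; EF_Task 1 = 7
ES_Task 2 = 7; EF_Task 2 = 7+4 = 11
ES_Task 3 = 7; EF_Task 3 = 7+11 = 18
ES_Task 4 = 7; EF_Task 4 = 7+6 = 13
ES_Task 5 = max(EF_Task 2=11, EF_Task 3=18) = 18; EF_Task 5 = 18+10 = 28
ES_Task 6 = 13; EF_Task 6 = 13+3 = 16
ES_Task 7 = 13; EF_Task 7 = 13+6 = 19
ES_Task 8 = 11; EF_Task 8 = 11+6 = 17
ES_Task 9 = max(EF_Task 5=28, EF_Task 6=16, EF_Task 7=19, EF_Task 8=17) = 28; EF_Task 9 = 28+8 = 36
Expected project duration μ = 36 days. Critical path: Task 1 → Task 3 → Task 5 → Task 9.

Variance along critical path = 1.778 + 2.778 + 4.000 + 4.000 = 12.556; σ = √12.556 = 3.543 days.
Z = (41 − 36) / 3.543 = 1.411
P(T ≤ 41) = Φ(1.411) ≈ 0.921

0.921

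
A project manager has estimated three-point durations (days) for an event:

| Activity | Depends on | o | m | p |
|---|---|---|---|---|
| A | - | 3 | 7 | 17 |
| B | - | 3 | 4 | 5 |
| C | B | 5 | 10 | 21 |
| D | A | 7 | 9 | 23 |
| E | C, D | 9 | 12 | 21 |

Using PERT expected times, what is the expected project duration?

32 days

te_A = (3 + 4·7 + 17)/6 = 48/6 = 8
te_B = (3 + 4·4 + 5)/6 = 24/6 = 4
te_C = (5 + 4·10 + 21)/6 = 66/6 = 11
te_D = (7 + 4·9 + 23)/6 = 66/6 = 11
te_E = (9 + 4·12 + 21)/6 = 78/6 = 13

Forward pass:
ES_A = 0; EF_A = 8
ES_B = 0; EF_B = 4
ES_C = 4; EF_C = 4+11 = 15
ES_D = 8; EF_D = 8+11 = 19
ES_E = max(EF_C=15, EF_D=19) = 19; EF_E = 19+13 = 32
Expected project duration μ = 32 days. Critical path: A → D → E.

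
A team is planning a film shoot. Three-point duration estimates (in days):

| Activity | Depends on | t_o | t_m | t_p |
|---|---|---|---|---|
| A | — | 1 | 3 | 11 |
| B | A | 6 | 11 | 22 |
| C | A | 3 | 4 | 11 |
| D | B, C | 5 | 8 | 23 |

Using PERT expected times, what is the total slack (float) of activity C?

te_A = (1 + 4·3 + 11)/6 = 24/6 = 4
te_B = (6 + 4·11 + 22)/6 = 72/6 = 12
te_C = (3 + 4·4 + 11)/6 = 30/6 = 5
te_D = (5 + 4·8 + 23)/6 = 60/6 = 10

Forward pass:
ES_A = 0; EF_A = 4
ES_B = 4; EF_B = 4+12 = 16
ES_C = 4; EF_C = 4+5 = 9
ES_D = max(EF_B=16, EF_C=9) = 16; EF_D = 16+10 = 26
Expected project duration μ = 26 days. Critical path: A → B → D.

Backward pass:
LF_D = 26; LS_D = 26−10 = 16
LF_C = LS_D = 16; LS_C = 16−5 = 11
LF_B = LS_D = 16; LS_B = 16−12 = 4
LF_A = min(LS_B=4, LS_C=11) = 4; LS_A = 4−4 = 0
Slack_C = LS_C − ES_C = 11 − 4 = 7

7 days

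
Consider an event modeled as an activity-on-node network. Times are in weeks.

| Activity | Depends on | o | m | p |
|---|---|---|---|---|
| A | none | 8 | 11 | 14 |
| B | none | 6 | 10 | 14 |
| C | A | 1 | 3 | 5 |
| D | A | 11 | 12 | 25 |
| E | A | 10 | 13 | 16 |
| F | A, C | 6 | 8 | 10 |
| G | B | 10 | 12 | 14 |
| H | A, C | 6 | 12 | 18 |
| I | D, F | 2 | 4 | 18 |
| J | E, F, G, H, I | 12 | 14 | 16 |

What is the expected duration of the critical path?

te_A = (8 + 4·11 + 14)/6 = 66/6 = 11
te_B = (6 + 4·10 + 14)/6 = 60/6 = 10
te_C = (1 + 4·3 + 5)/6 = 18/6 = 3
te_D = (11 + 4·12 + 25)/6 = 84/6 = 14
te_E = (10 + 4·13 + 16)/6 = 78/6 = 13
te_F = (6 + 4·8 + 10)/6 = 48/6 = 8
te_G = (10 + 4·12 + 14)/6 = 72/6 = 12
te_H = (6 + 4·12 + 18)/6 = 72/6 = 12
te_I = (2 + 4·4 + 18)/6 = 36/6 = 6
te_J = (12 + 4·14 + 16)/6 = 84/6 = 14

Forward pass:
ES_A = 0; EF_A = 11
ES_B = 0; EF_B = 10
ES_C = 11; EF_C = 11+3 = 14
ES_D = 11; EF_D = 11+14 = 25
ES_E = 11; EF_E = 11+13 = 24
ES_F = max(EF_A=11, EF_C=14) = 14; EF_F = 14+8 = 22
ES_G = 10; EF_G = 10+12 = 22
ES_H = max(EF_A=11, EF_C=14) = 14; EF_H = 14+12 = 26
ES_I = max(EF_D=25, EF_F=22) = 25; EF_I = 25+6 = 31
ES_J = max(EF_E=24, EF_F=22, EF_G=22, EF_H=26, EF_I=31) = 31; EF_J = 31+14 = 45
Expected project duration μ = 45 weeks. Critical path: A → D → I → J.

45 weeks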